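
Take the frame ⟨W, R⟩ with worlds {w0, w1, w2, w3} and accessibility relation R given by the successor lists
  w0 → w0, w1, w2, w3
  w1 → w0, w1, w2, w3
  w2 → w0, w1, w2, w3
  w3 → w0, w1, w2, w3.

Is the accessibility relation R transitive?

Transitive: yes — every two-step R-path is closed by a direct edge.

Yes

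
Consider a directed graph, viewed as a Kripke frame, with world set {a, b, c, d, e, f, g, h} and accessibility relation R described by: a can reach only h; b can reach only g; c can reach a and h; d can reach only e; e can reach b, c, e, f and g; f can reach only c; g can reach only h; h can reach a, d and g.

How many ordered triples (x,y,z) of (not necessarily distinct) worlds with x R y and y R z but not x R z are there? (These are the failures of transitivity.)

21

Enumerating: (a,h,a), (a,h,d), (a,h,g), (b,g,h), (c,h,d), (c,h,g), (d,e,b), (d,e,c), (d,e,f), (d,e,g), (e,c,a), (e,c,h), … and 9 more.
Total: 21.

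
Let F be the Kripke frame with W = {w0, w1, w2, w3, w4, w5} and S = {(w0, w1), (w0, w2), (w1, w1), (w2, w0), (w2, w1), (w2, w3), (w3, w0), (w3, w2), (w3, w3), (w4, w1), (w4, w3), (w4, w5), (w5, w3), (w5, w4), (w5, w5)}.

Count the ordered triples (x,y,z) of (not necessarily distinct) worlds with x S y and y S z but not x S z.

12

Enumerating: (w0,w2,w0), (w0,w2,w3), (w2,w0,w2), (w2,w3,w2), (w3,w0,w1), (w3,w2,w1), (w4,w3,w0), (w4,w3,w2), (w4,w5,w4), (w5,w3,w0), (w5,w3,w2), (w5,w4,w1).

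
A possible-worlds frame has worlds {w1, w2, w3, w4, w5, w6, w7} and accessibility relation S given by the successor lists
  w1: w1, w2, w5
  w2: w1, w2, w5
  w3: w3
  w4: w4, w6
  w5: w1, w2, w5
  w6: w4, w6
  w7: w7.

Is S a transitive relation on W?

Transitive: yes — every two-step S-path is closed by a direct edge.

Yes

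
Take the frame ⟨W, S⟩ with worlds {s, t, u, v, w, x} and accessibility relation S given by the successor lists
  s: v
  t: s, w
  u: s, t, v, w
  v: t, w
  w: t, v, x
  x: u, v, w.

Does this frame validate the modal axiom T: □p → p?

No

Axiom T corresponds to the accessibility relation being reflexive.
Reflexive: no — s is not related to itself.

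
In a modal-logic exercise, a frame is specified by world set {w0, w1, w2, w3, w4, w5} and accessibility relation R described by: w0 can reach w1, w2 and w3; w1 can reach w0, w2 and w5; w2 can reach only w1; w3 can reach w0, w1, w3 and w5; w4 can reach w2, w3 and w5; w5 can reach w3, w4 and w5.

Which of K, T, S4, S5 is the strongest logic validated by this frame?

Reflexive (axiom T): no — w0 is not related to itself.
Transitive (axiom 4): no — w0 R w1 and w1 R w5, but not w0 R w5.
Euclidean (axiom 5): no — w0 R w1 and w0 R w3, but not w1 R w3.
So F validates K; T would additionally require R to be reflexive. The strongest is K.

K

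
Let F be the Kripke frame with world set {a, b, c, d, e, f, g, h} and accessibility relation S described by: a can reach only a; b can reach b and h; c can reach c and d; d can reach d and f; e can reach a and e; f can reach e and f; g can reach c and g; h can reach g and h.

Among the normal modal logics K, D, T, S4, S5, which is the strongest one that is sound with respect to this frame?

Serial (axiom D): yes — every world has a successor (e.g. a S a).
Reflexive (axiom T): yes — every world is S-related to itself.
Transitive (axiom 4): no — b S h and h S g, but not b S g.
Euclidean (axiom 5): no — b S h and b S b, but not h S b.
So F validates K, D, T; S4 would additionally require S to be transitive. The strongest is T.

T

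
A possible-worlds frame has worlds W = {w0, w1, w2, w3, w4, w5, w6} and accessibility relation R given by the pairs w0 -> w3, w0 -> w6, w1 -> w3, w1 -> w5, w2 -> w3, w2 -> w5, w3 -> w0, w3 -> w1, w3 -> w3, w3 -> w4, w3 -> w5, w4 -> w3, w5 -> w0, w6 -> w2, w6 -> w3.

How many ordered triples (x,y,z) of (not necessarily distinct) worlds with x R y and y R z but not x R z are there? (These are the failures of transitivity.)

25

Enumerating: (w0,w3,w0), (w0,w3,w1), (w0,w3,w4), (w0,w3,w5), (w0,w6,w2), (w1,w3,w0), (w1,w3,w1), (w1,w3,w4), (w1,w5,w0), (w2,w3,w0), (w2,w3,w1), (w2,w3,w4), … and 13 more.
Total: 25.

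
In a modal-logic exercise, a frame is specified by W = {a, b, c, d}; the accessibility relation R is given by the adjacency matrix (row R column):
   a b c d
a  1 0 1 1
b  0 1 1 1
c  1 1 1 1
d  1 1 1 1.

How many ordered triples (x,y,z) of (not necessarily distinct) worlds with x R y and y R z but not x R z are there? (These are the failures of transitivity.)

4

Enumerating: (a,c,b), (a,d,b), (b,c,a), (b,d,a).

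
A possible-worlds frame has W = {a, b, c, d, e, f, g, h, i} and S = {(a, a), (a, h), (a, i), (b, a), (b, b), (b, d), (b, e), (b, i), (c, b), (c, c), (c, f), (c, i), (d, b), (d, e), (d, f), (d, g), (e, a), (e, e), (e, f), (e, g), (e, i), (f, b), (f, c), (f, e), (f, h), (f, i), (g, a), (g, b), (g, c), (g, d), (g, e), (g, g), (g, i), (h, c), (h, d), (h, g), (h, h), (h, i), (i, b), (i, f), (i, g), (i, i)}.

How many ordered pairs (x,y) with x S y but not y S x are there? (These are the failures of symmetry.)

Enumerating: (a,h), (a,i), (b,a), (b,e), (c,b), (c,i), (d,e), (d,f), (e,a), (e,i), (f,b), (f,h), … and 7 more.
Total: 19.

19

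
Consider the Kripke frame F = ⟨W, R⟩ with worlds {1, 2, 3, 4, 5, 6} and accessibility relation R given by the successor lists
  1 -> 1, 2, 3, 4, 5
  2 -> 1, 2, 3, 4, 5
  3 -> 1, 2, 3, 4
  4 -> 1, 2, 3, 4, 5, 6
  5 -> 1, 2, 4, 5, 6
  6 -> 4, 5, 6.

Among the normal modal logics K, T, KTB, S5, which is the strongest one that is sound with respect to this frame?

KTB

Reflexive (axiom T): yes — every world is R-related to itself.
Symmetric (axiom B): yes — every pair in R has its reverse in R.
Euclidean (axiom 5): no — 1 R 3 and 1 R 5, but not 3 R 5.
So F validates K, T, KTB; S5 would additionally require R to be Euclidean. The strongest is KTB.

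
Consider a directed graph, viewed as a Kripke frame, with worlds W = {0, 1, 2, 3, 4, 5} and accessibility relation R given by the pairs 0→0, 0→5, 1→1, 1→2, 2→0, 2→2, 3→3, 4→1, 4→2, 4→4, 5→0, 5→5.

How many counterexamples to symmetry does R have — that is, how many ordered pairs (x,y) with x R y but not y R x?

4

Enumerating: (1,2), (2,0), (4,1), (4,2).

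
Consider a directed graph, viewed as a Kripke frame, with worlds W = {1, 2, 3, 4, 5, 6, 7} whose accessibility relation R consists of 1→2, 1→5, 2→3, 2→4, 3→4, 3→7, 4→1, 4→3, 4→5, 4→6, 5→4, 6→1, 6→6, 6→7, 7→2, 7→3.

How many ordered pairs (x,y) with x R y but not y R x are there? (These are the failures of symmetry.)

9

Enumerating: (1,2), (1,5), (2,3), (2,4), (4,1), (4,6), (6,1), (6,7), (7,2).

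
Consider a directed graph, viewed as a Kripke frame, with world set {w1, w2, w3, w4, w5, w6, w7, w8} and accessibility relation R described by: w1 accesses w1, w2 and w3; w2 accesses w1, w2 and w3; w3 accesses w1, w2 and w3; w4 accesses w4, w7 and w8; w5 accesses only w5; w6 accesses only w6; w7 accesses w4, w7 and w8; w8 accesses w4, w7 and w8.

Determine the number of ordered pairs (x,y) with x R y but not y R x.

0

R is symmetric; there are no such tuples.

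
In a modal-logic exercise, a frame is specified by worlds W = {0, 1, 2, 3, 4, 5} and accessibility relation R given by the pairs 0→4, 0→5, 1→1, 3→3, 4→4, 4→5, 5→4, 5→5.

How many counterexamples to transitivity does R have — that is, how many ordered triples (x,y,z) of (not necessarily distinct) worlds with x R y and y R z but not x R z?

R is transitive; there are no such tuples.

0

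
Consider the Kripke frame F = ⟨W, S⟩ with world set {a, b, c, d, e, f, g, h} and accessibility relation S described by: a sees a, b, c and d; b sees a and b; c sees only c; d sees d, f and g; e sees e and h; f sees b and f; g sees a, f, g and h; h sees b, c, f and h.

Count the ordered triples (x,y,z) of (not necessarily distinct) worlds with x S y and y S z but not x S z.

Enumerating: (a,d,f), (a,d,g), (b,a,c), (b,a,d), (d,f,b), (d,g,a), (d,g,h), (e,h,b), (e,h,c), (e,h,f), (f,b,a), (g,a,b), (g,a,c), (g,a,d), (g,f,b), (g,h,b), (g,h,c), (h,b,a).

18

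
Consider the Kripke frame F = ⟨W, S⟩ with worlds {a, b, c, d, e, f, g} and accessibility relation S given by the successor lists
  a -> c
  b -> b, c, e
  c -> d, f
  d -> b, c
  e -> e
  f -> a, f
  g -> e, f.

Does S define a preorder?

Reflexive: no — a is not related to itself.
Transitive: no — a S c and c S d, but not a S d.
So S is not a preorder.

No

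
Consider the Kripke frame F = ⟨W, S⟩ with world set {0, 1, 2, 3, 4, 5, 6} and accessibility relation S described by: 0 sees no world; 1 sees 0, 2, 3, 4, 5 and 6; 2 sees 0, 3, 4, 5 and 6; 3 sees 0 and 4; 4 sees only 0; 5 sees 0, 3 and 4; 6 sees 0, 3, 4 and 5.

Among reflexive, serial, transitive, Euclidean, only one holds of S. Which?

transitive

Reflexive: no — 0 is not related to itself.
Serial: no — 0 has no S-successor.
Transitive: yes — every two-step S-path is closed by a direct edge.
Euclidean: no — 1 S 0 and 1 S 2, but not 0 S 2.
Only transitive holds.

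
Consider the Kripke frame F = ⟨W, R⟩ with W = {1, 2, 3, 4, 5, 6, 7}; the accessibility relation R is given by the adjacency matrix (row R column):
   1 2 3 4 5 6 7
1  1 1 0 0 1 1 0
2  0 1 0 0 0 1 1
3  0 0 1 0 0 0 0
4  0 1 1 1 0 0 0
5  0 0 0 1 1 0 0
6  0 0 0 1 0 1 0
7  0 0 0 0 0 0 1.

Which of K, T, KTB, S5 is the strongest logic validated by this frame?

Reflexive (axiom T): yes — every world is R-related to itself.
Symmetric (axiom B): no — 1 R 2 but not 2 R 1.
Euclidean (axiom 5): no — 1 R 2 and 1 R 5, but not 2 R 5.
So F validates K, T; KTB would additionally require R to be symmetric. The strongest is T.

T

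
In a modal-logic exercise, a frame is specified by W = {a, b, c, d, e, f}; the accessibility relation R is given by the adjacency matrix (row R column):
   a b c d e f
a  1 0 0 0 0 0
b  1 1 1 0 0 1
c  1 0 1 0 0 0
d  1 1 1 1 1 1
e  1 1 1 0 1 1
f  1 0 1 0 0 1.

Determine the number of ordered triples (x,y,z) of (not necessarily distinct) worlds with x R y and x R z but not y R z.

Enumerating: (b,a,b), (b,a,c), (b,a,f), (b,c,b), (b,c,f), (b,f,b), (c,a,c), (d,a,b), (d,a,c), (d,a,d), (d,a,e), (d,a,f), … and 23 more.
Total: 35.

35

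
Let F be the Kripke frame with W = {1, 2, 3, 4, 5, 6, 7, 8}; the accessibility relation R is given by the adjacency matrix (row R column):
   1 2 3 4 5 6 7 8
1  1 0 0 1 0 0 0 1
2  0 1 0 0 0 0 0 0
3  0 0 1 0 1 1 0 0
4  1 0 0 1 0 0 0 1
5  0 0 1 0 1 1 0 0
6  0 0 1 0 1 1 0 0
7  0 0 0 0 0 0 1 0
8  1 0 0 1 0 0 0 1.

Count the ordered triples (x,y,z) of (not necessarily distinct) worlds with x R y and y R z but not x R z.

R is transitive; there are no such tuples.

0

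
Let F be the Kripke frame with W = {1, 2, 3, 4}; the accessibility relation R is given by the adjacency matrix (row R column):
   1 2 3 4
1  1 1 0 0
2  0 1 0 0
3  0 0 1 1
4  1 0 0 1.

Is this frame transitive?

No

Transitive: no — 3 R 4 and 4 R 1, but not 3 R 1.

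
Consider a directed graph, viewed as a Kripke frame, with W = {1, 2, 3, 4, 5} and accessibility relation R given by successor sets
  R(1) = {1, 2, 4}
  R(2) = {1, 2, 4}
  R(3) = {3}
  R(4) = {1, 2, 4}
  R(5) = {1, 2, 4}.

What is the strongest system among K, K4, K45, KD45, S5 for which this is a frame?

Transitive (axiom 4): yes — every two-step R-path is closed by a direct edge.
Euclidean (axiom 5): yes — any two successors of a common world are R-related.
Serial (axiom D): yes — every world has a successor (e.g. 1 R 1).
Reflexive (axiom T): no — 5 is not related to itself.
So F validates K, K4, K45, KD45; S5 would additionally require R to be reflexive. The strongest is KD45.

KD45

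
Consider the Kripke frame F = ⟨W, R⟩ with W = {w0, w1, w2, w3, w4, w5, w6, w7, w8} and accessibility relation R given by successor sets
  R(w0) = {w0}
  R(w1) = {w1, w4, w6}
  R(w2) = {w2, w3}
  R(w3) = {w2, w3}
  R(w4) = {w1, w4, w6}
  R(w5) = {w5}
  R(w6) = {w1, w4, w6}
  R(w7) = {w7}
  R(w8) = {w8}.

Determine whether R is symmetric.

Yes

Symmetric: yes — every pair in R has its reverse in R.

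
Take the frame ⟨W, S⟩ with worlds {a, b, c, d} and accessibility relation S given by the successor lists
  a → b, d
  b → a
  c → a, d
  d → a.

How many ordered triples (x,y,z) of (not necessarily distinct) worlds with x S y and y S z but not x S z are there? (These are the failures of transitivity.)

Enumerating: (a,b,a), (a,d,a), (b,a,b), (b,a,d), (c,a,b), (d,a,b), (d,a,d).

7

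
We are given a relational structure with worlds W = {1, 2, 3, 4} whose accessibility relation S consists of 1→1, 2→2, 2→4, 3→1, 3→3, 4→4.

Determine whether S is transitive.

Transitive: yes — every two-step S-path is closed by a direct edge.

Yes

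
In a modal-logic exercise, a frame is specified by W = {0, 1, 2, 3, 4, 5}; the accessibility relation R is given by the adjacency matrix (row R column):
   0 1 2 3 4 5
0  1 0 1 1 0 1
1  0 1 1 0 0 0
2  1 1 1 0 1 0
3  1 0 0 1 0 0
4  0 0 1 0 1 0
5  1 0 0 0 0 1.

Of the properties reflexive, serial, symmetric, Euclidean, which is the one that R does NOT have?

Reflexive: yes — every world is R-related to itself.
Serial: yes — every world has a successor (e.g. 0 R 0).
Symmetric: yes — every pair in R has its reverse in R.
Euclidean: no — 0 R 2 and 0 R 3, but not 2 R 3.
Only Euclidean fails.

Euclidean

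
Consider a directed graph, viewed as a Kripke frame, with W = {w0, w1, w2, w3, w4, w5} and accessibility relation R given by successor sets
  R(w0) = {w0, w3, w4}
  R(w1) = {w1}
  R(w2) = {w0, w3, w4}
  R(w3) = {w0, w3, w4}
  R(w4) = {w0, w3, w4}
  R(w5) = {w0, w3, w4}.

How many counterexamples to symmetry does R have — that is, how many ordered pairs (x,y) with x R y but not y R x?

Enumerating: (w2,w0), (w2,w3), (w2,w4), (w5,w0), (w5,w3), (w5,w4).

6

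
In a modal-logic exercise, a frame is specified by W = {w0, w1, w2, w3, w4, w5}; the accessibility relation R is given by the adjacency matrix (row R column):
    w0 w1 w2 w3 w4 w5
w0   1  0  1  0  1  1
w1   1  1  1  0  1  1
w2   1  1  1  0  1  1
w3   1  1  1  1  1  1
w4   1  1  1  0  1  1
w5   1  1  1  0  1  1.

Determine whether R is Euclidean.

No

Euclidean: no — w2 R w0 and w2 R w1, but not w0 R w1.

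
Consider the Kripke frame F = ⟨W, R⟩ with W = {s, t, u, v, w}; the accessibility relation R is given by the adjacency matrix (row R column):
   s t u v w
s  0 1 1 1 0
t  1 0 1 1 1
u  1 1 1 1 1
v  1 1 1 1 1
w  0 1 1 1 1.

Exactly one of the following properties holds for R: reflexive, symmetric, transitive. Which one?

Reflexive: no — s is not related to itself.
Symmetric: yes — every pair in R has its reverse in R.
Transitive: no — s R t and t R w, but not s R w.
Only symmetric holds.

symmetric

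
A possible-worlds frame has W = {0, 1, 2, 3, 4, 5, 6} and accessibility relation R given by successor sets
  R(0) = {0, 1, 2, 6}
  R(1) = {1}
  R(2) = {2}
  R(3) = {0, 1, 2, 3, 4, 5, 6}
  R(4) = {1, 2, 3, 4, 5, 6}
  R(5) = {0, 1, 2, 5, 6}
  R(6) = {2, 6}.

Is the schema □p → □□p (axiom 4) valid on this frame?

No

The schema 4 characterises exactly the transitive frames.
Transitive: no — 4 R 3 and 3 R 0, but not 4 R 0.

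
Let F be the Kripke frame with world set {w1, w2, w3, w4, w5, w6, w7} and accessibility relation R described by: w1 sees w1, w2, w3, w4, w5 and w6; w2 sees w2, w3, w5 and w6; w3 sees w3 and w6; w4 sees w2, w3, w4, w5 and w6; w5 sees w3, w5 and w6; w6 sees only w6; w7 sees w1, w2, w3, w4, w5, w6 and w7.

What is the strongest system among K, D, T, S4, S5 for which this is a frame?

S4

Serial (axiom D): yes — every world has a successor (e.g. w1 R w1).
Reflexive (axiom T): yes — every world is R-related to itself.
Transitive (axiom 4): yes — every two-step R-path is closed by a direct edge.
Euclidean (axiom 5): no — w1 R w2 and w1 R w4, but not w2 R w4.
So F validates K, D, T, S4; S5 would additionally require R to be Euclidean. The strongest is S4.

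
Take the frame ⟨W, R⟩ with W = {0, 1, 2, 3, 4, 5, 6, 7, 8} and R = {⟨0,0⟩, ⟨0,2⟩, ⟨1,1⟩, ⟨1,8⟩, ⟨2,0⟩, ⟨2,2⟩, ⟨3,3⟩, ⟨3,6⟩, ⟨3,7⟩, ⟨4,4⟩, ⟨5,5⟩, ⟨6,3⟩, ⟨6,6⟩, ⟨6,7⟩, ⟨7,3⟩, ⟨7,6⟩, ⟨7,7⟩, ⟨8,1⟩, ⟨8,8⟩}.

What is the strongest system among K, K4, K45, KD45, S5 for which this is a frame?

Transitive (axiom 4): yes — every two-step R-path is closed by a direct edge.
Euclidean (axiom 5): yes — any two successors of a common world are R-related.
Serial (axiom D): yes — every world has a successor (e.g. 0 R 0).
Reflexive (axiom T): yes — every world is R-related to itself.
So F validates K, K4, K45, KD45, S5. The strongest is S5.

S5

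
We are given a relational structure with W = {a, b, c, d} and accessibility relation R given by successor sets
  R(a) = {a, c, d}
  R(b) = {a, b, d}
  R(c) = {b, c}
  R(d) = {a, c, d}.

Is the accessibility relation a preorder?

No

Reflexive: yes — every world is R-related to itself.
Transitive: no — a R c and c R b, but not a R b.
So R is not a preorder.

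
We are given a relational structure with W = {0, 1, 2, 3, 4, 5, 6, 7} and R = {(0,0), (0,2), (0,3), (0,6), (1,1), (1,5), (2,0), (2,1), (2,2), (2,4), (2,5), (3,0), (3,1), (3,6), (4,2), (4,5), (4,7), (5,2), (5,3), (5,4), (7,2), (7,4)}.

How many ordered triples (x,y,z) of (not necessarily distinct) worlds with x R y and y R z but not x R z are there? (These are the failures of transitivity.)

Enumerating: (0,2,1), (0,2,4), (0,2,5), (0,3,1), (1,5,2), (1,5,3), (1,5,4), (2,0,3), (2,0,6), (2,4,7), (2,5,3), (3,0,2), … and 21 more.
Total: 33.

33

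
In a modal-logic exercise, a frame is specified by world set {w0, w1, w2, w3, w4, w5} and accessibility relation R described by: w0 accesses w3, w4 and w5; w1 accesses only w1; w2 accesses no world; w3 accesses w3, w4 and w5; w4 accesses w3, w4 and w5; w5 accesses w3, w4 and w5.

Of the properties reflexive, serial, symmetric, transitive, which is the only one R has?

Reflexive: no — w0 is not related to itself.
Serial: no — w2 has no R-successor.
Symmetric: no — w0 R w3 but not w3 R w0.
Transitive: yes — every two-step R-path is closed by a direct edge.
Only transitive holds.

transitive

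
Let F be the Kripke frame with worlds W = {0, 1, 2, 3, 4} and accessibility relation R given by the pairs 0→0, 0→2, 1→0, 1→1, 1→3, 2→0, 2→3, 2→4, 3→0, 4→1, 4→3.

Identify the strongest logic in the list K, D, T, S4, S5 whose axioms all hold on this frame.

Serial (axiom D): yes — every world has a successor (e.g. 0 R 0).
Reflexive (axiom T): no — 2 is not related to itself.
Transitive (axiom 4): no — 0 R 2 and 2 R 3, but not 0 R 3.
Euclidean (axiom 5): no — 1 R 0 and 1 R 3, but not 0 R 3.
So F validates K, D; T would additionally require R to be reflexive. The strongest is D.

D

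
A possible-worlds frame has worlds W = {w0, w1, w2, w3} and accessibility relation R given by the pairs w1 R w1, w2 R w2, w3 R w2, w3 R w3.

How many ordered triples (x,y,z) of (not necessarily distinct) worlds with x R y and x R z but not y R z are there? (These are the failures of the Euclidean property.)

Enumerating: (w3,w2,w3).

1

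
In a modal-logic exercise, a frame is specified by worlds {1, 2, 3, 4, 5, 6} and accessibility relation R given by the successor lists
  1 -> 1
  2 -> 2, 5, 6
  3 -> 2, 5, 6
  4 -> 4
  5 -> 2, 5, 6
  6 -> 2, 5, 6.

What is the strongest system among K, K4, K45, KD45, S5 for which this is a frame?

Transitive (axiom 4): yes — every two-step R-path is closed by a direct edge.
Euclidean (axiom 5): yes — any two successors of a common world are R-related.
Serial (axiom D): yes — every world has a successor (e.g. 1 R 1).
Reflexive (axiom T): no — 3 is not related to itself.
So F validates K, K4, K45, KD45; S5 would additionally require R to be reflexive. The strongest is KD45.

KD45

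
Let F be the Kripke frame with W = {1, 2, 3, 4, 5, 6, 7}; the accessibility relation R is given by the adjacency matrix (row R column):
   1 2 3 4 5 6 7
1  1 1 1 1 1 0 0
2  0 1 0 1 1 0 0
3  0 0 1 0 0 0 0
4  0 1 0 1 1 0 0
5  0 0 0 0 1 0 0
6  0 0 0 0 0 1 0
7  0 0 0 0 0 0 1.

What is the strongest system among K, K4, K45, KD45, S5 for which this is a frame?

Transitive (axiom 4): yes — every two-step R-path is closed by a direct edge.
Euclidean (axiom 5): no — 1 R 2 and 1 R 3, but not 2 R 3.
Serial (axiom D): yes — every world has a successor (e.g. 1 R 1).
Reflexive (axiom T): yes — every world is R-related to itself.
So F validates K, K4; K45 would additionally require R to be Euclidean. The strongest is K4.

K4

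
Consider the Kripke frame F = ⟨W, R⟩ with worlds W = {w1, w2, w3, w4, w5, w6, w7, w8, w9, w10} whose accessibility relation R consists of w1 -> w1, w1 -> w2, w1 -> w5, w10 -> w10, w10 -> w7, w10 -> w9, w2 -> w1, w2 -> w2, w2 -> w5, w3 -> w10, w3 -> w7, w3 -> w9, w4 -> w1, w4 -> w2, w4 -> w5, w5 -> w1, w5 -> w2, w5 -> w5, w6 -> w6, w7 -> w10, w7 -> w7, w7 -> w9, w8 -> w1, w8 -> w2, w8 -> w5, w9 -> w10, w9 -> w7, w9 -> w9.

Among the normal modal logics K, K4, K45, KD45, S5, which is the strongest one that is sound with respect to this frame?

KD45

Transitive (axiom 4): yes — every two-step R-path is closed by a direct edge.
Euclidean (axiom 5): yes — any two successors of a common world are R-related.
Serial (axiom D): yes — every world has a successor (e.g. w1 R w1).
Reflexive (axiom T): no — w3 is not related to itself.
So F validates K, K4, K45, KD45; S5 would additionally require R to be reflexive. The strongest is KD45.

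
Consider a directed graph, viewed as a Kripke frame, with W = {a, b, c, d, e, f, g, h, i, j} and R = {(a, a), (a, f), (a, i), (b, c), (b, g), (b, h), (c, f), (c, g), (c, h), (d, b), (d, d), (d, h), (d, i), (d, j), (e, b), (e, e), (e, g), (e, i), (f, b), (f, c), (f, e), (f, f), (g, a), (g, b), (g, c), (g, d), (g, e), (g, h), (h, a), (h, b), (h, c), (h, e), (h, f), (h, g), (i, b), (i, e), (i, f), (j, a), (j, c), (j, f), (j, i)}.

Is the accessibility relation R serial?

Yes

Serial: yes — every world has a successor (e.g. a R a).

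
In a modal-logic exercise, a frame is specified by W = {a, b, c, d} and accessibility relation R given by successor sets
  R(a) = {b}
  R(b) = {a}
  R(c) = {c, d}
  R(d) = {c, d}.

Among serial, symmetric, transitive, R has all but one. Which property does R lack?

Serial: yes — every world has a successor (e.g. a R b).
Symmetric: yes — every pair in R has its reverse in R.
Transitive: no — a R b and b R a, but not a R a.
Only transitive fails.

transitive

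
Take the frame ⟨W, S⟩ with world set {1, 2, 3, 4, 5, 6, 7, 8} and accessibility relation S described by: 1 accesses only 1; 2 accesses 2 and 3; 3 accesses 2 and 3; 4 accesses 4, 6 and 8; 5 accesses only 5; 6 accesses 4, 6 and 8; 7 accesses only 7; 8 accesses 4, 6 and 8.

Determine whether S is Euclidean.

Euclidean: yes — any two successors of a common world are S-related.

Yes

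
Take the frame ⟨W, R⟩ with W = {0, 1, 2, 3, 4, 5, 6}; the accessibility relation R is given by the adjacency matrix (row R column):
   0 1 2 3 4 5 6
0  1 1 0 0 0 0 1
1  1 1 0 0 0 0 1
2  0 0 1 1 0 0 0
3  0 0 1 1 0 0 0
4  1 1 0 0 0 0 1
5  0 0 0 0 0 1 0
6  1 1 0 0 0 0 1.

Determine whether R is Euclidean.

Yes

Euclidean: yes — any two successors of a common world are R-related.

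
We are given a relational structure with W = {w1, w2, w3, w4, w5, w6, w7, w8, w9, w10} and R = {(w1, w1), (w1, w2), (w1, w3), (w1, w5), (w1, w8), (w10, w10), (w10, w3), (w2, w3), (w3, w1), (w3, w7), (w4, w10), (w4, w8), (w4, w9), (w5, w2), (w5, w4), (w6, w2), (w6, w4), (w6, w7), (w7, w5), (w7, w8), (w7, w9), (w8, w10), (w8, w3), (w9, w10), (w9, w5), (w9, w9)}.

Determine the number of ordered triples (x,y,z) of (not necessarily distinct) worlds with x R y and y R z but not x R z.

38

Enumerating: (w1,w3,w7), (w1,w5,w4), (w1,w8,w10), (w10,w3,w1), (w10,w3,w7), (w2,w3,w1), (w2,w3,w7), (w3,w1,w2), (w3,w1,w3), (w3,w1,w5), (w3,w1,w8), (w3,w7,w5), … and 26 more.
Total: 38.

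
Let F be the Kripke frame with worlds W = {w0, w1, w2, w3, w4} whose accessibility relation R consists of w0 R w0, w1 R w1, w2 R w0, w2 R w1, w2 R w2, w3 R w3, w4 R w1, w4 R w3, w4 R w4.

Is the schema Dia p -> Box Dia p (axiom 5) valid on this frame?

No

The schema 5 characterises exactly the Euclidean frames.
Euclidean: no — w2 R w0 and w2 R w1, but not w0 R w1.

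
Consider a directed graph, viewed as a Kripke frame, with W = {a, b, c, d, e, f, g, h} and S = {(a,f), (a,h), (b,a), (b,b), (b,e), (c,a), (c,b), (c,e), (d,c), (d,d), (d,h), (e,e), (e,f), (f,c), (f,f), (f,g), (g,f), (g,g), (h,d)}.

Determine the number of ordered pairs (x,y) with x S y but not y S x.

10

Enumerating: (a,f), (a,h), (b,a), (b,e), (c,a), (c,b), (c,e), (d,c), (e,f), (f,c).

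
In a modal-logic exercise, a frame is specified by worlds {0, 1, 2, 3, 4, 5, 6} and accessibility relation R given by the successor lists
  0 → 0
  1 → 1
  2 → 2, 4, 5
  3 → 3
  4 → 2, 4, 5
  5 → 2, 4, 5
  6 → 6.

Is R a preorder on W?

Yes

Reflexive: yes — every world is R-related to itself.
Transitive: yes — every two-step R-path is closed by a direct edge.
So R is a preorder.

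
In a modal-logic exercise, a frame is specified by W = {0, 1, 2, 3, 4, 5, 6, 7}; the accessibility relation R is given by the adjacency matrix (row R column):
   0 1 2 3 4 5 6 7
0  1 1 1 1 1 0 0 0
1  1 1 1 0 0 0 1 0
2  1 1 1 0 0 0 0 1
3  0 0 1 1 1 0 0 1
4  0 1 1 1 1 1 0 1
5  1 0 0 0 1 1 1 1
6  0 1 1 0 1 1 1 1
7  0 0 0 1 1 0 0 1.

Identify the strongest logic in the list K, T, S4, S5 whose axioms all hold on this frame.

Reflexive (axiom T): yes — every world is R-related to itself.
Transitive (axiom 4): no — 0 R 1 and 1 R 6, but not 0 R 6.
Euclidean (axiom 5): no — 0 R 1 and 0 R 3, but not 1 R 3.
So F validates K, T; S4 would additionally require R to be transitive. The strongest is T.

T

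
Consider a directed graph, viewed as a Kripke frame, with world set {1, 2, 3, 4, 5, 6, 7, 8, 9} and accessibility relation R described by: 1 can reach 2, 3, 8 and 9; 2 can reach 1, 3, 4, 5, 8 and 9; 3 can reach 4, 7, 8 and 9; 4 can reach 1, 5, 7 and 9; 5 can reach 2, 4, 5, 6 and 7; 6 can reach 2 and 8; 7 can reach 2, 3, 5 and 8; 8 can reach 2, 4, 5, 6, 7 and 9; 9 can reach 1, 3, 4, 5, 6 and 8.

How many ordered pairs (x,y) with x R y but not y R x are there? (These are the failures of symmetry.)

Enumerating: (1,3), (1,8), (2,3), (2,4), (2,9), (3,4), (3,8), (4,1), (4,7), (5,6), (6,2), (7,2), (8,4), (8,5), (9,5), (9,6).

16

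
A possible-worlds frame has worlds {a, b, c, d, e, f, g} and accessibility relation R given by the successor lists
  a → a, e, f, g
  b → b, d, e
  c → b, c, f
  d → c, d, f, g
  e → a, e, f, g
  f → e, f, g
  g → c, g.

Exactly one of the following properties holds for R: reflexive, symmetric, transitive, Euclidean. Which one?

reflexive

Reflexive: yes — every world is R-related to itself.
Symmetric: no — a R f but not f R a.
Transitive: no — a R g and g R c, but not a R c.
Euclidean: no — a R g and a R e, but not g R e.
Only reflexive holds.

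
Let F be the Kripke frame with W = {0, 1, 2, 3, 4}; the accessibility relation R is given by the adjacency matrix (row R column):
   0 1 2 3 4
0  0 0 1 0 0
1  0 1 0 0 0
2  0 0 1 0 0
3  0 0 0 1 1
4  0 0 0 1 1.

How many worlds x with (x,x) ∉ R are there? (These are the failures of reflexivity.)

Enumerating: 0.

1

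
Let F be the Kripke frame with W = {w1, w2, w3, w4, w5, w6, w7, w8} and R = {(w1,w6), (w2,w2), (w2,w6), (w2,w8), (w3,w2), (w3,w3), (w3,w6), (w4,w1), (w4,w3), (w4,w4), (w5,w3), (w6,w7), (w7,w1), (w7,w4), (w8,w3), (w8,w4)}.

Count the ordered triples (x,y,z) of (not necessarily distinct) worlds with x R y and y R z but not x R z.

Enumerating: (w1,w6,w7), (w2,w6,w7), (w2,w8,w3), (w2,w8,w4), (w3,w2,w8), (w3,w6,w7), (w4,w1,w6), (w4,w3,w2), (w4,w3,w6), (w5,w3,w2), (w5,w3,w6), (w6,w7,w1), (w6,w7,w4), (w7,w1,w6), (w7,w4,w3), (w8,w3,w2), (w8,w3,w6), (w8,w4,w1).

18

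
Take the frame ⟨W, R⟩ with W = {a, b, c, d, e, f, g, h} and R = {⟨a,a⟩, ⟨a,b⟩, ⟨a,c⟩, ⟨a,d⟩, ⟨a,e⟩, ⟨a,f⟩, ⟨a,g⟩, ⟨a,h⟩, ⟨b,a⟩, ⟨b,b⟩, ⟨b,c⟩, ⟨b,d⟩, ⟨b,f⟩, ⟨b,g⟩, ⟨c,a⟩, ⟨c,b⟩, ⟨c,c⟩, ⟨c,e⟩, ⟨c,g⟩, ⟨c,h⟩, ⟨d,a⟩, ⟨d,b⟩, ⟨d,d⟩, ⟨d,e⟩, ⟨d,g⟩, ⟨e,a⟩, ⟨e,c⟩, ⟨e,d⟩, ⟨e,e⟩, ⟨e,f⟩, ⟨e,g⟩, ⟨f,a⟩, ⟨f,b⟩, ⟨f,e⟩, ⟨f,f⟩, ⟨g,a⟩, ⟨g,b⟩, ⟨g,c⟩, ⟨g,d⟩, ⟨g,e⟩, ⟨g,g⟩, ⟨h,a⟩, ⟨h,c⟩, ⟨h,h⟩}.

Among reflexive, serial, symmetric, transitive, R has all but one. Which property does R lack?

Reflexive: yes — every world is R-related to itself.
Serial: yes — every world has a successor (e.g. a R a).
Symmetric: yes — every pair in R has its reverse in R.
Transitive: no — b R a and a R e, but not b R e.
Only transitive fails.

transitive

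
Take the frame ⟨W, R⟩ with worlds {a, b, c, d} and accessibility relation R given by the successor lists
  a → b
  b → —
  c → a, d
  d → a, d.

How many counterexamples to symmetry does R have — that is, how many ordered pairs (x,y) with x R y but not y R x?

Enumerating: (a,b), (c,a), (c,d), (d,a).

4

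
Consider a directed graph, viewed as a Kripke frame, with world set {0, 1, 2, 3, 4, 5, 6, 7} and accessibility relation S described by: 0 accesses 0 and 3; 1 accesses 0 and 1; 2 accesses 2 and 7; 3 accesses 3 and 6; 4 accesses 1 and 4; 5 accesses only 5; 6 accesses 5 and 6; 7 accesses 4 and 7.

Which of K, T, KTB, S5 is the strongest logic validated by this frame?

Reflexive (axiom T): yes — every world is S-related to itself.
Symmetric (axiom B): no — 0 S 3 but not 3 S 0.
Euclidean (axiom 5): no — 0 S 3 and 0 S 0, but not 3 S 0.
So F validates K, T; KTB would additionally require S to be symmetric. The strongest is T.

T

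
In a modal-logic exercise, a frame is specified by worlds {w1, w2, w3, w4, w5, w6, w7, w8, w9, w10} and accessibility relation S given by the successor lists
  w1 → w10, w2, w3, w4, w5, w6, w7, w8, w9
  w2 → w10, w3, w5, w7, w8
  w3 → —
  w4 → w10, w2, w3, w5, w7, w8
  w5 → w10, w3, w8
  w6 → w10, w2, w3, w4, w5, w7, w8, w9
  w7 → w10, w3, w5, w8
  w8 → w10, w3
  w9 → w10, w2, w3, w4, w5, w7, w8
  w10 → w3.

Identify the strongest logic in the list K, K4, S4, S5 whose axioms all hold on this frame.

K4

Transitive (axiom 4): yes — every two-step S-path is closed by a direct edge.
Reflexive (axiom T): no — w1 is not related to itself.
Euclidean (axiom 5): no — w1 S w10 and w1 S w2, but not w10 S w2.
So F validates K, K4; S4 would additionally require S to be reflexive. The strongest is K4.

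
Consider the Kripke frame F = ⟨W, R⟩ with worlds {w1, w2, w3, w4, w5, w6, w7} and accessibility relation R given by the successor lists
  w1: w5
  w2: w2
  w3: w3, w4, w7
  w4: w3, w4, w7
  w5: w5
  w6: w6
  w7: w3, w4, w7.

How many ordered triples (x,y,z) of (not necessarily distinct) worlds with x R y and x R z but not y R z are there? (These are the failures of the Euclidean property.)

0

R is Euclidean; there are no such tuples.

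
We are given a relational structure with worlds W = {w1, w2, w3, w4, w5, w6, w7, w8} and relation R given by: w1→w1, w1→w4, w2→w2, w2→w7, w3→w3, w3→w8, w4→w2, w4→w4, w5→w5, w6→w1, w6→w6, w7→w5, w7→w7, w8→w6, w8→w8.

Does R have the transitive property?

No

Transitive: no — w1 R w4 and w4 R w2, but not w1 R w2.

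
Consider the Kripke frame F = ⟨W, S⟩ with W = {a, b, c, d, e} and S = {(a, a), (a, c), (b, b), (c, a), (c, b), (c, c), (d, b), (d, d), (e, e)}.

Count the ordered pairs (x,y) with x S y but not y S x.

2

Enumerating: (c,b), (d,b).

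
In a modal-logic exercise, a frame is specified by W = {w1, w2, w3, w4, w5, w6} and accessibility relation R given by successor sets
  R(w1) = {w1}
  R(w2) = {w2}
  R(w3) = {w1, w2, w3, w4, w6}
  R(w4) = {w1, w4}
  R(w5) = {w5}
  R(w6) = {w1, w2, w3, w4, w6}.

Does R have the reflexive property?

Yes

Reflexive: yes — every world is R-related to itself.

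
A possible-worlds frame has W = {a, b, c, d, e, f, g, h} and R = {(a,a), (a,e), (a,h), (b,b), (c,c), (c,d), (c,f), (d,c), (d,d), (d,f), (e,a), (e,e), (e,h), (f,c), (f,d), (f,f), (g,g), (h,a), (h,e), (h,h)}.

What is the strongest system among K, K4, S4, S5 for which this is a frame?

S5

Transitive (axiom 4): yes — every two-step R-path is closed by a direct edge.
Reflexive (axiom T): yes — every world is R-related to itself.
Euclidean (axiom 5): yes — any two successors of a common world are R-related.
So F validates K, K4, S4, S5. The strongest is S5.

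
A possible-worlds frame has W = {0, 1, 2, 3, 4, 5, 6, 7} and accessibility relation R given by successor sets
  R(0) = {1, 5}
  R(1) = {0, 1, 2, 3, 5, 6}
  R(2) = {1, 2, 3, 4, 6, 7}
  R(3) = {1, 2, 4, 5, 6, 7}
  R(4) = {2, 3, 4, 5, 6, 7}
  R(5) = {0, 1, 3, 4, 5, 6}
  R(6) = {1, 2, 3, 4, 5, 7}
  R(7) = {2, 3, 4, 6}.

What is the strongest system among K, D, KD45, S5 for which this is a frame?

Serial (axiom D): yes — every world has a successor (e.g. 0 R 1).
Euclidean (axiom 5): no — 1 R 0 and 1 R 2, but not 0 R 2.
Transitive (axiom 4): no — 0 R 1 and 1 R 2, but not 0 R 2.
Reflexive (axiom T): no — 0 is not related to itself.
So F validates K, D; KD45 would additionally require R to be Euclidean and transitive. The strongest is D.

D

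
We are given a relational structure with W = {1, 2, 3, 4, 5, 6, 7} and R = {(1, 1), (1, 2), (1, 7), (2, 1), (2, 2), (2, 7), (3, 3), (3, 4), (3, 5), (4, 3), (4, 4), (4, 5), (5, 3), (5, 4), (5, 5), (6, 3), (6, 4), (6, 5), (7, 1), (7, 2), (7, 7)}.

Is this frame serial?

Yes

Serial: yes — every world has a successor (e.g. 1 R 1).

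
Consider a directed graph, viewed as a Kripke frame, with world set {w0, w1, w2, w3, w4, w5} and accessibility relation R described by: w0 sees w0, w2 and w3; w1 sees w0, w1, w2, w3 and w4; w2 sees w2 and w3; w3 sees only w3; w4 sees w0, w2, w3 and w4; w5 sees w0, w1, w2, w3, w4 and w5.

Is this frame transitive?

Yes

Transitive: yes — every two-step R-path is closed by a direct edge.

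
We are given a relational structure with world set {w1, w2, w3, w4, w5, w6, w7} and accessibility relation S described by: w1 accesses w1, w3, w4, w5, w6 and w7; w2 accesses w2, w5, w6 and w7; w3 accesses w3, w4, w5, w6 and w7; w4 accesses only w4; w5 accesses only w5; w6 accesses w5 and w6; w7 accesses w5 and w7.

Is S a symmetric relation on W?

Symmetric: no — w1 S w3 but not w3 S w1.

No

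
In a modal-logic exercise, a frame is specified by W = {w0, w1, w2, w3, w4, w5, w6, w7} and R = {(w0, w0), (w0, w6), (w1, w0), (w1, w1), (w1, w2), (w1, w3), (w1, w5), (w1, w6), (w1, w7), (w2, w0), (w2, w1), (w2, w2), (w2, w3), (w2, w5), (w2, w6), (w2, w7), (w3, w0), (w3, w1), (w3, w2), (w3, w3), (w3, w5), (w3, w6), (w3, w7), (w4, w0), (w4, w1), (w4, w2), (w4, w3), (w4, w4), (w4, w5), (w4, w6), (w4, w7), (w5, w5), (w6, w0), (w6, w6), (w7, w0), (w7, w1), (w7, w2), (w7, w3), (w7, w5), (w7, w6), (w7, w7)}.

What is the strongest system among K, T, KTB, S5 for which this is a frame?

Reflexive (axiom T): yes — every world is R-related to itself.
Symmetric (axiom B): no — w1 R w0 but not w0 R w1.
Euclidean (axiom 5): no — w1 R w0 and w1 R w2, but not w0 R w2.
So F validates K, T; KTB would additionally require R to be symmetric. The strongest is T.

T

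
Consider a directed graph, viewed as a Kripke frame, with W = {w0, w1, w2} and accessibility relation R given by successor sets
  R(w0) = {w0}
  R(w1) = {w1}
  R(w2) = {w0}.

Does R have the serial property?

Yes

Serial: yes — every world has a successor (e.g. w0 R w0).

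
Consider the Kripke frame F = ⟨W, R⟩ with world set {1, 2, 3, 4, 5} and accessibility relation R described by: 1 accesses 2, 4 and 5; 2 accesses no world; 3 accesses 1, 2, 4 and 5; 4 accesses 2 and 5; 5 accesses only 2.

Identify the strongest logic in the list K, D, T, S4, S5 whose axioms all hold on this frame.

K

Serial (axiom D): no — 2 has no R-successor.
Reflexive (axiom T): no — 1 is not related to itself.
Transitive (axiom 4): yes — every two-step R-path is closed by a direct edge.
Euclidean (axiom 5): no — 1 R 2 and 1 R 4, but not 2 R 4.
So F validates K; D would additionally require R to be serial. The strongest is K.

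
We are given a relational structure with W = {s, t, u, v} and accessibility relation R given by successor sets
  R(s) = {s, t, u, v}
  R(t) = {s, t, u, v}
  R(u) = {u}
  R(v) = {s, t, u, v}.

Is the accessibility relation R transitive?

Transitive: yes — every two-step R-path is closed by a direct edge.

Yes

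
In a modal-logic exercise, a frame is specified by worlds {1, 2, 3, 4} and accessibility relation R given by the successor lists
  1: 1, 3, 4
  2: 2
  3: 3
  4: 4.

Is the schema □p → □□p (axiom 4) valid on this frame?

Yes

Axiom 4 corresponds to the accessibility relation being transitive.
Transitive: yes — every two-step R-path is closed by a direct edge.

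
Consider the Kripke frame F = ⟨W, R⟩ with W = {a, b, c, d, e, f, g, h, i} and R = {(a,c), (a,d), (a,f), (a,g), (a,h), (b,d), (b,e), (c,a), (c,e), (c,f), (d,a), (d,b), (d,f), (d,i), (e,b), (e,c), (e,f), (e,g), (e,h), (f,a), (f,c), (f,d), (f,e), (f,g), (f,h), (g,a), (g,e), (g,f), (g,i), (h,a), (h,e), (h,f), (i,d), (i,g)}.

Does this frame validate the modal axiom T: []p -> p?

The schema T characterises exactly the reflexive frames.
Reflexive: no — a is not related to itself.

No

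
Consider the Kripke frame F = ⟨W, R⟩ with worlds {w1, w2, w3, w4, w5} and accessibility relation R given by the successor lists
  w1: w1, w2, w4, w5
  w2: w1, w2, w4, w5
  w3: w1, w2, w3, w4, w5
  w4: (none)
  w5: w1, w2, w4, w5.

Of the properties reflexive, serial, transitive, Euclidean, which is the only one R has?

Reflexive: no — w4 is not related to itself.
Serial: no — w4 has no R-successor.
Transitive: yes — every two-step R-path is closed by a direct edge.
Euclidean: no — w1 R w4 and w1 R w2, but not w4 R w2.
Only transitive holds.

transitive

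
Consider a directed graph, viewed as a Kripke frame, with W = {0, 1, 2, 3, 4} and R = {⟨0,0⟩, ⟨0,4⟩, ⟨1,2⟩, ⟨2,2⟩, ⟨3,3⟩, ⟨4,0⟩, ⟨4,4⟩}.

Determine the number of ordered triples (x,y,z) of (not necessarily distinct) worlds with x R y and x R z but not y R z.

R is Euclidean; there are no such tuples.

0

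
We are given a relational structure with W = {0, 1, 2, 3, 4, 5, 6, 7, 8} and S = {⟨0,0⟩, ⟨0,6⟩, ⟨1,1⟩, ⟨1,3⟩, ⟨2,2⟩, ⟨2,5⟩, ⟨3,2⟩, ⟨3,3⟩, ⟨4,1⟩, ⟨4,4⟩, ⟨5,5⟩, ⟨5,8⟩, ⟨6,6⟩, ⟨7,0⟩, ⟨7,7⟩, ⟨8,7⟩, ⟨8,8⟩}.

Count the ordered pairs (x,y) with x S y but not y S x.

Enumerating: (0,6), (1,3), (2,5), (3,2), (4,1), (5,8), (7,0), (8,7).

8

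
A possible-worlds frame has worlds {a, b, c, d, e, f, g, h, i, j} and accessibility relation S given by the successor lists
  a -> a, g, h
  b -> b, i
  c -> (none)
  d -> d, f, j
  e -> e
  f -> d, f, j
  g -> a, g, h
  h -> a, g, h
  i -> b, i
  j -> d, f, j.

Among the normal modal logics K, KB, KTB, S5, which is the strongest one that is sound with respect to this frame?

KB

Symmetric (axiom B): yes — every pair in S has its reverse in S.
Reflexive (axiom T): no — c is not related to itself.
Euclidean (axiom 5): yes — any two successors of a common world are S-related.
So F validates K, KB; KTB would additionally require S to be reflexive. The strongest is KB.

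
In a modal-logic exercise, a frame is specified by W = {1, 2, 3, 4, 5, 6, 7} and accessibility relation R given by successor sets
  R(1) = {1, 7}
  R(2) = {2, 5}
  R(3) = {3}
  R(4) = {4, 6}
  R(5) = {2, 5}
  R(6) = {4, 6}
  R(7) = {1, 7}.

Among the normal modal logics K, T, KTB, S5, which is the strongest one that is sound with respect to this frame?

S5

Reflexive (axiom T): yes — every world is R-related to itself.
Symmetric (axiom B): yes — every pair in R has its reverse in R.
Euclidean (axiom 5): yes — any two successors of a common world are R-related.
So F validates K, T, KTB, S5. The strongest is S5.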